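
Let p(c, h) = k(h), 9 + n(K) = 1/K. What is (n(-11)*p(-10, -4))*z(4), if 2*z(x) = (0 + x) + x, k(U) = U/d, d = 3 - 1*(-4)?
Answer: 1600/77 ≈ 20.779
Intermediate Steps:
d = 7 (d = 3 + 4 = 7)
n(K) = -9 + 1/K
k(U) = U/7
p(c, h) = h/7
z(x) = x (z(x) = ((0 + x) + x)/2 = (x + x)/2 = (2*x)/2 = x)
(n(-11)*p(-10, -4))*z(4) = ((-9 + 1/(-11))*((⅐)*(-4)))*4 = ((-9 - 1/11)*(-4/7))*4 = -100/11*(-4/7)*4 = (400/77)*4 = 1600/77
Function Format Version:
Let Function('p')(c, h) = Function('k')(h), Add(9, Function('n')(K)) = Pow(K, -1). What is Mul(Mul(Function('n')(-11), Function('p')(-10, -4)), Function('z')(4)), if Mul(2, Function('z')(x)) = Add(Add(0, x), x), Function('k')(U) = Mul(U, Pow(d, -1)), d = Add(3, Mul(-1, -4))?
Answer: Rational(1600, 77) ≈ 20.779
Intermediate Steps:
d = 7 (d = Add(3, 4) = 7)
Function('n')(K) = Add(-9, Pow(K, -1))
Function('k')(U) = Mul(Rational(1, 7), U) (Function('k')(U) = Mul(U, Pow(7, -1)) = Mul(U, Rational(1, 7)) = Mul(Rational(1, 7), U))
Function('p')(c, h) = Mul(Rational(1, 7), h)
Function('z')(x) = x (Function('z')(x) = Mul(Rational(1, 2), Add(Add(0, x), x)) = Mul(Rational(1, 2), Add(x, x)) = Mul(Rational(1, 2), Mul(2, x)) = x)
Mul(Mul(Function('n')(-11), Function('p')(-10, -4)), Function('z')(4)) = Mul(Mul(Add(-9, Pow(-11, -1)), Mul(Rational(1, 7), -4)), 4) = Mul(Mul(Add(-9, Rational(-1, 11)), Rational(-4, 7)), 4) = Mul(Mul(Rational(-100, 11), Rational(-4, 7)), 4) = Mul(Rational(400, 77), 4) = Rational(1600, 77)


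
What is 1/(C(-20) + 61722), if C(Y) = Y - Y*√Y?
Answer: 30851/1903572402 - 10*I*√5/951786201 ≈ 1.6207e-5 - 2.3493e-8*I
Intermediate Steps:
C(Y) = Y - Y^(3/2)
1/(C(-20) + 61722) = 1/((-20 - (-20)^(3/2)) + 61722) = 1/((-20 - (-40)*I*√5) + 61722) = 1/((-20 + 40*I*√5) + 61722) = 1/(61702 + 40*I*√5)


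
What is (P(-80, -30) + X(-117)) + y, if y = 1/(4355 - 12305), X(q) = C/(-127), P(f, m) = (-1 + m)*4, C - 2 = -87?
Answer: -124520977/1009650 ≈ -123.33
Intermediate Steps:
C = -85 (C = 2 - 87 = -85)
P(f, m) = -4 + 4*m
X(q) = 85/127 (X(q) = -85/(-127) = -85*(-1/127) = 85/127)
y = -1/7950 (y = 1/(-7950) = -1/7950 ≈ -0.00012579)
(P(-80, -30) + X(-117)) + y = ((-4 + 4*(-30)) + 85/127) - 1/7950 = ((-4 - 120) + 85/127) - 1/7950 = (-124 + 85/127) - 1/7950 = -15663/127 - 1/7950 = -124520977/1009650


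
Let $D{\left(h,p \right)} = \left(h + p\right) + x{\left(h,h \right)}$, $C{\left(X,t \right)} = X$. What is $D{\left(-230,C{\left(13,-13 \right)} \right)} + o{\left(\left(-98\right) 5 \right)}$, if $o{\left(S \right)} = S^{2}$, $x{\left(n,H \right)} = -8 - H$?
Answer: $240105$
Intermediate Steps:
$D{\left(h,p \right)} = -8 + p$ ($D{\left(h,p \right)} = \left(h + p\right) - \left(8 + h\right) = -8 + p$)
$D{\left(-230,C{\left(13,-13 \right)} \right)} + o{\left(\left(-98\right) 5 \right)} = \left(-8 + 13\right) + \left(\left(-98\right) 5\right)^{2} = 5 + \left(-490\right)^{2} = 5 + 240100 = 240105$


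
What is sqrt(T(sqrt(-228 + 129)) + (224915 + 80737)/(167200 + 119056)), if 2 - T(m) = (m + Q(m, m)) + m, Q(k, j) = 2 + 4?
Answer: sqrt(-3754301113 - 7682109144*I*sqrt(11))/35782 ≈ 2.9311 - 3.3946*I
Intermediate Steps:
Q(k, j) = 6
T(m) = -4 - 2*m (T(m) = 2 - ((m + 6) + m) = 2 - ((6 + m) + m) = 2 - (6 + 2*m) = 2 + (-6 - 2*m) = -4 - 2*m)
sqrt(T(sqrt(-228 + 129)) + (224915 + 80737)/(167200 + 119056)) = sqrt((-4 - 2*sqrt(-228 + 129)) + (224915 + 80737)/(167200 + 119056)) = sqrt((-4 - 6*I*sqrt(11)) + 305652/286256) = sqrt((-4 - 6*I*sqrt(11)) + 305652*(1/286256)) = sqrt((-4 - 6*I*sqrt(11)) + 76413/71564) = sqrt(-209843/71564 - 6*I*sqrt(11))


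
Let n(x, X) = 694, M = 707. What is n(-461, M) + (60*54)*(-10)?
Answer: -31706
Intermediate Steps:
n(-461, M) + (60*54)*(-10) = 694 + (60*54)*(-10) = 694 + 3240*(-10) = 694 - 32400 = -31706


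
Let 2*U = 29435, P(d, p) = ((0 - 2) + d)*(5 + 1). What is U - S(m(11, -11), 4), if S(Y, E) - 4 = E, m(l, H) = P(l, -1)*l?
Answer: 29419/2 ≈ 14710.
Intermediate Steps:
P(d, p) = -12 + 6*d (P(d, p) = (-2 + d)*6 = -12 + 6*d)
m(l, H) = l*(-12 + 6*l) (m(l, H) = (-12 + 6*l)*l = l*(-12 + 6*l))
S(Y, E) = 4 + E
U = 29435/2 (U = (½)*29435 = 29435/2 ≈ 14718.)
U - S(m(11, -11), 4) = 29435/2 - (4 + 4) = 29435/2 - 1*8 = 29435/2 - 8 = 29419/2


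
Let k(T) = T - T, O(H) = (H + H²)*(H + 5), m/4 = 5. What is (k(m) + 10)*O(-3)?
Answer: 120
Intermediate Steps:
m = 20 (m = 4*5 = 20)
O(H) = (5 + H)*(H + H²) (O(H) = (H + H²)*(5 + H) = (5 + H)*(H + H²))
k(T) = 0
(k(m) + 10)*O(-3) = (0 + 10)*(-3*(5 + (-3)² + 6*(-3))) = 10*(-3*(5 + 9 - 18)) = 10*(-3*(-4)) = 10*12 = 120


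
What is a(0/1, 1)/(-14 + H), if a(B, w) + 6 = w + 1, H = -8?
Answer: 2/11 ≈ 0.18182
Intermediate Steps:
a(B, w) = -5 + w (a(B, w) = -6 + (w + 1) = -6 + (1 + w) = -5 + w)
a(0/1, 1)/(-14 + H) = (-5 + 1)/(-14 - 8) = -4/(-22) = -1/22*(-4) = 2/11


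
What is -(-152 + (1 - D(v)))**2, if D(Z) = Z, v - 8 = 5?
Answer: -26896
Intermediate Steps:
v = 13 (v = 8 + 5 = 13)
-(-152 + (1 - D(v)))**2 = -(-152 + (1 - 1*13))**2 = -(-152 + (1 - 13))**2 = -(-152 - 12)**2 = -1*(-164)**2 = -1*26896 = -26896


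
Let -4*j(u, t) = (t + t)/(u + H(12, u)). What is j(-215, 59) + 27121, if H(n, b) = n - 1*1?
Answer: 11065427/408 ≈ 27121.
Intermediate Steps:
H(n, b) = -1 + n (H(n, b) = n - 1 = -1 + n)
j(u, t) = -t/(2*(11 + u)) (j(u, t) = -(t + t)/(4*(u + (-1 + 12))) = -2*t/(4*(u + 11)) = -2*t/(4*(11 + u)) = -t/(2*(11 + u)))
j(-215, 59) + 27121 = -1*59/(22 + 2*(-215)) + 27121 = -1*59/(22 - 430) + 27121 = -1*59/(-408) + 27121 = -1*59*(-1/408) + 27121 = 59/408 + 27121 = 11065427/408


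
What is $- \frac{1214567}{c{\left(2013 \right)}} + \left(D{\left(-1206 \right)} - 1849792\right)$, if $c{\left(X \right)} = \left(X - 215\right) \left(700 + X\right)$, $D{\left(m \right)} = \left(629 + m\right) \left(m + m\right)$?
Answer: $- \frac{2234445008799}{4877974} \approx -4.5807 \cdot 10^{5}$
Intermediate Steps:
$D{\left(m \right)} = 2 m \left(629 + m\right)$ ($D{\left(m \right)} = \left(629 + m\right) 2 m = 2 m \left(629 + m\right)$)
$c{\left(X \right)} = \left(-215 + X\right) \left(700 + X\right)$
$- \frac{1214567}{c{\left(2013 \right)}} + \left(D{\left(-1206 \right)} - 1849792\right) = - \frac{1214567}{-150500 + 2013^{2} + 485 \cdot 2013} - \left(1849792 + 2412 \left(629 - 1206\right)\right) = - \frac{1214567}{-150500 + 4052169 + 976305} - \left(1849792 + 2412 \left(-577\right)\right) = - \frac{1214567}{4877974} + \left(1391724 - 1849792\right) = \left(-1214567\right) \frac{1}{4877974} - 458068 = - \frac{1214567}{4877974} - 458068 = - \frac{2234445008799}{4877974}$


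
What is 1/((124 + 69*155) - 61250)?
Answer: -1/50431 ≈ -1.9829e-5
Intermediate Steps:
1/((124 + 69*155) - 61250) = 1/((124 + 10695) - 61250) = 1/(10819 - 61250) = 1/(-50431) = -1/50431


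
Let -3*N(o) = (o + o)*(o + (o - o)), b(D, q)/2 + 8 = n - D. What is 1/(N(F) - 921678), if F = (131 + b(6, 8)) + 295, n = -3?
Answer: -3/3072362 ≈ -9.7645e-7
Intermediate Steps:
b(D, q) = -22 - 2*D (b(D, q) = -16 + 2*(-3 - D) = -16 + (-6 - 2*D) = -22 - 2*D)
F = 392 (F = (131 + (-22 - 2*6)) + 295 = (131 + (-22 - 12)) + 295 = (131 - 34) + 295 = 97 + 295 = 392)
N(o) = -2*o**2/3 (N(o) = -(o + o)*(o + (o - o))/3 = -2*o*(o + 0)/3 = -2*o*o/3 = -2*o**2/3)
1/(N(F) - 921678) = 1/(-2/3*392**2 - 921678) = 1/(-2/3*153664 - 921678) = 1/(-307328/3 - 921678) = 1/(-3072362/3) = -3/3072362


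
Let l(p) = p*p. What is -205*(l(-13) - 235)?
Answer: 13530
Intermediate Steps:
l(p) = p²
-205*(l(-13) - 235) = -205*((-13)² - 235) = -205*(169 - 235) = -205*(-66) = 13530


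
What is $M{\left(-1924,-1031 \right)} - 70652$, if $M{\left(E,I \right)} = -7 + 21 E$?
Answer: $-111063$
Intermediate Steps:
$M{\left(-1924,-1031 \right)} - 70652 = \left(-7 + 21 \left(-1924\right)\right) - 70652 = \left(-7 - 40404\right) - 70652 = -40411 - 70652 = -111063$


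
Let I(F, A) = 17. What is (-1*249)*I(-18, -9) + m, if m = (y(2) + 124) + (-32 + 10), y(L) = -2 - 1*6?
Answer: -4139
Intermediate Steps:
y(L) = -8 (y(L) = -2 - 6 = -8)
m = 94 (m = (-8 + 124) + (-32 + 10) = 116 - 22 = 94)
(-1*249)*I(-18, -9) + m = -1*249*17 + 94 = -249*17 + 94 = -4233 + 94 = -4139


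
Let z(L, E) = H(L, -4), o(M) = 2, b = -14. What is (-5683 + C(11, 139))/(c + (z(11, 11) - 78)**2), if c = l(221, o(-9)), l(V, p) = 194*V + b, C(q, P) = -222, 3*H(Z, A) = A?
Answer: -53145/442384 ≈ -0.12013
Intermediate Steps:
H(Z, A) = A/3
z(L, E) = -4/3 (z(L, E) = (1/3)*(-4) = -4/3)
l(V, p) = -14 + 194*V (l(V, p) = 194*V - 14 = -14 + 194*V)
c = 42860 (c = -14 + 194*221 = -14 + 42874 = 42860)
(-5683 + C(11, 139))/(c + (z(11, 11) - 78)**2) = (-5683 - 222)/(42860 + (-4/3 - 78)**2) = -5905/(42860 + (-238/3)**2) = -5905/(42860 + 56644/9) = -5905/442384/9 = -5905*9/442384 = -53145/442384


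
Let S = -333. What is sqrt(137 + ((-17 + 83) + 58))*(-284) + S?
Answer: -333 - 852*sqrt(29) ≈ -4921.2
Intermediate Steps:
sqrt(137 + ((-17 + 83) + 58))*(-284) + S = sqrt(137 + ((-17 + 83) + 58))*(-284) - 333 = sqrt(137 + (66 + 58))*(-284) - 333 = sqrt(137 + 124)*(-284) - 333 = sqrt(261)*(-284) - 333 = (3*sqrt(29))*(-284) - 333 = -852*sqrt(29) - 333 = -333 - 852*sqrt(29)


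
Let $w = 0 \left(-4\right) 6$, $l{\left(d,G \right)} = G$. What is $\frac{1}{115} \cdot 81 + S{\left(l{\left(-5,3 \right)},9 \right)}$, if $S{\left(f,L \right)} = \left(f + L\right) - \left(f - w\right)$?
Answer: $\frac{1116}{115} \approx 9.7043$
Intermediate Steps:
$w = 0$ ($w = 0 \cdot 6 = 0$)
$S{\left(f,L \right)} = L$ ($S{\left(f,L \right)} = \left(f + L\right) + \left(0 - f\right) = \left(L + f\right) - f = L$)
$\frac{1}{115} \cdot 81 + S{\left(l{\left(-5,3 \right)},9 \right)} = \frac{1}{115} \cdot 81 + 9 = \frac{81}{115} + 9 = \frac{1116}{115}$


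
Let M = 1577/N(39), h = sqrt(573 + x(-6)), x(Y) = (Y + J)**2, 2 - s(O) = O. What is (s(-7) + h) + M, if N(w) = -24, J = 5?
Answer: -1361/24 + sqrt(574) ≈ -32.750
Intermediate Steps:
s(O) = 2 - O
x(Y) = (5 + Y)**2 (x(Y) = (Y + 5)**2 = (5 + Y)**2)
h = sqrt(574) (h = sqrt(573 + (5 - 6)**2) = sqrt(573 + (-1)**2) = sqrt(573 + 1) = sqrt(574) ≈ 23.958)
M = -1577/24 (M = 1577/(-24) = 1577*(-1/24) = -1577/24 ≈ -65.708)
(s(-7) + h) + M = ((2 - 1*(-7)) + sqrt(574)) - 1577/24 = ((2 + 7) + sqrt(574)) - 1577/24 = (9 + sqrt(574)) - 1577/24 = -1361/24 + sqrt(574)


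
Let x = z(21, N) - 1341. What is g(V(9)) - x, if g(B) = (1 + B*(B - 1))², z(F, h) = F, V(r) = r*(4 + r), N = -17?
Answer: 184227649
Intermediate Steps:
x = -1320 (x = 21 - 1341 = -1320)
g(B) = (1 + B*(-1 + B))²
g(V(9)) - x = (1 + (9*(4 + 9))² - 9*(4 + 9))² - 1*(-1320) = (1 + (9*13)² - 9*13)² + 1320 = (1 + 117² - 1*117)² + 1320 = (1 + 13689 - 117)² + 1320 = 13573² + 1320 = 184226329 + 1320 = 184227649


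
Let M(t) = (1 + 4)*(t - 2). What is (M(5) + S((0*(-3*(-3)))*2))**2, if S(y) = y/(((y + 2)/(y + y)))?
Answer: 225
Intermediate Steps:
M(t) = -10 + 5*t (M(t) = 5*(-2 + t) = -10 + 5*t)
S(y) = 2*y**2/(2 + y) (S(y) = y/(((2 + y)/((2*y)))) = y/(((2 + y)*(1/(2*y)))) = y/(((2 + y)/(2*y))) = y*(2*y/(2 + y)) = 2*y**2/(2 + y))
(M(5) + S((0*(-3*(-3)))*2))**2 = ((-10 + 5*5) + 2*((0*(-3*(-3)))*2)**2/(2 + (0*(-3*(-3)))*2))**2 = ((-10 + 25) + 2*((0*9)*2)**2/(2 + (0*9)*2))**2 = (15 + 2*(0*2)**2/(2 + 0*2))**2 = (15 + 2*0**2/(2 + 0))**2 = (15 + 2*0/2)**2 = (15 + 2*0*(1/2))**2 = (15 + 0)**2 = 15**2 = 225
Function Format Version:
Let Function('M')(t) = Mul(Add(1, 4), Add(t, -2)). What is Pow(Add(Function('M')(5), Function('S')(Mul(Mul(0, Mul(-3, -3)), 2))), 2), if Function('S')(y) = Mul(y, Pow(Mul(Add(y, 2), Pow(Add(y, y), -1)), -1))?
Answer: 225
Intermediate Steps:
Function('M')(t) = Add(-10, Mul(5, t)) (Function('M')(t) = Mul(5, Add(-2, t)) = Add(-10, Mul(5, t)))
Function('S')(y) = Mul(2, Pow(y, 2), Pow(Add(2, y), -1)) (Function('S')(y) = Mul(y, Pow(Mul(Add(2, y), Pow(Mul(2, y), -1)), -1)) = Mul(y, Pow(Mul(Add(2, y), Mul(Rational(1, 2), Pow(y, -1))), -1)) = Mul(y, Pow(Mul(Rational(1, 2), Pow(y, -1), Add(2, y)), -1)) = Mul(y, Mul(2, y, Pow(Add(2, y), -1))) = Mul(2, Pow(y, 2), Pow(Add(2, y), -1)))
Pow(Add(Function('M')(5), Function('S')(Mul(Mul(0, Mul(-3, -3)), 2))), 2) = Pow(Add(Add(-10, Mul(5, 5)), Mul(2, Pow(Mul(Mul(0, Mul(-3, -3)), 2), 2), Pow(Add(2, Mul(Mul(0, Mul(-3, -3)), 2)), -1))), 2) = Pow(Add(Add(-10, 25), Mul(2, Pow(Mul(Mul(0, 9), 2), 2), Pow(Add(2, Mul(Mul(0, 9), 2)), -1))), 2) = Pow(Add(15, Mul(2, Pow(Mul(0, 2), 2), Pow(Add(2, Mul(0, 2)), -1))), 2) = Pow(Add(15, Mul(2, Pow(0, 2), Pow(Add(2, 0), -1))), 2) = Pow(Add(15, Mul(2, 0, Pow(2, -1))), 2) = Pow(Add(15, Mul(2, 0, Rational(1, 2))), 2) = Pow(Add(15, 0), 2) = Pow(15, 2) = 225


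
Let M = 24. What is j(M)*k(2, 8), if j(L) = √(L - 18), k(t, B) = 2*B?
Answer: 16*√6 ≈ 39.192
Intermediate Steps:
j(L) = √(-18 + L)
j(M)*k(2, 8) = √(-18 + 24)*(2*8) = √6*16 = 16*√6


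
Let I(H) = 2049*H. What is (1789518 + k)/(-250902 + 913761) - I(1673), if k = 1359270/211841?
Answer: -160452865609760485/46806904473 ≈ -3.4280e+6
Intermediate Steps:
k = 1359270/211841 (k = 1359270*(1/211841) = 1359270/211841 ≈ 6.4165)
(1789518 + k)/(-250902 + 913761) - I(1673) = (1789518 + 1359270/211841)/(-250902 + 913761) - 2049*1673 = (379094641908/211841)/662859 - 1*3427977 = (379094641908/211841)*(1/662859) - 3427977 = 126364880636/46806904473 - 3427977 = -160452865609760485/46806904473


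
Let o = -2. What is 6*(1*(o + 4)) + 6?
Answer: 18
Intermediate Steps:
6*(1*(o + 4)) + 6 = 6*(1*(-2 + 4)) + 6 = 6*(1*2) + 6 = 6*2 + 6 = 12 + 6 = 18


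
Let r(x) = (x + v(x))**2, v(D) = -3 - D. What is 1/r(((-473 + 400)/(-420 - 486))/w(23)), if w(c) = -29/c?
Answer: 1/9 ≈ 0.11111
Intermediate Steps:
r(x) = 9 (r(x) = (x + (-3 - x))**2 = (-3)**2 = 9)
1/r(((-473 + 400)/(-420 - 486))/w(23)) = 1/9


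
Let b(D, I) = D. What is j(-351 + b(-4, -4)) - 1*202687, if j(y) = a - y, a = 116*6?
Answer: -201636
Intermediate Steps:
a = 696
j(y) = 696 - y
j(-351 + b(-4, -4)) - 1*202687 = (696 - (-351 - 4)) - 1*202687 = (696 - 1*(-355)) - 202687 = (696 + 355) - 202687 = 1051 - 202687 = -201636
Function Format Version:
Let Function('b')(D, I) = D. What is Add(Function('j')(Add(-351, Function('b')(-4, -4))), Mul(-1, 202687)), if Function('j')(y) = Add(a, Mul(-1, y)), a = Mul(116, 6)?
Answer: -201636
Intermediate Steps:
a = 696
Function('j')(y) = Add(696, Mul(-1, y))
Add(Function('j')(Add(-351, Function('b')(-4, -4))), Mul(-1, 202687)) = Add(Add(696, Mul(-1, Add(-351, -4))), Mul(-1, 202687)) = Add(Add(696, Mul(-1, -355)), -202687) = Add(Add(696, 355), -202687) = Add(1051, -202687) = -201636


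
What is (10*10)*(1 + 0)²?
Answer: 100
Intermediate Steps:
(10*10)*(1 + 0)² = 100*1² = 100*1 = 100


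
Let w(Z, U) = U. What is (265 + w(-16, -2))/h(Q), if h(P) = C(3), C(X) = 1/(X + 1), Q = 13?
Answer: 1052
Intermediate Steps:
C(X) = 1/(1 + X)
h(P) = 1/4 (h(P) = 1/(1 + 3) = 1/4)
(265 + w(-16, -2))/h(Q) = (265 - 2)/(1/4) = 263*4 = 1052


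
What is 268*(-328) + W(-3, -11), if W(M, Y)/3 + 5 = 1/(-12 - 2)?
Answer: -1230869/14 ≈ -87919.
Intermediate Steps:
W(M, Y) = -213/14 (W(M, Y) = -15 + 3/(-12 - 2) = -15 + 3/(-14) = -15 + 3*(-1/14) = -15 - 3/14 = -213/14)
268*(-328) + W(-3, -11) = 268*(-328) - 213/14 = -87904 - 213/14 = -1230869/14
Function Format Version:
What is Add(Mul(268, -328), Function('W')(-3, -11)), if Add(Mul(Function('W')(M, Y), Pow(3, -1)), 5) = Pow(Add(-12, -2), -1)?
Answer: Rational(-1230869, 14) ≈ -87919.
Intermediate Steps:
Function('W')(M, Y) = Rational(-213, 14) (Function('W')(M, Y) = Add(-15, Mul(3, Pow(Add(-12, -2), -1))) = Add(-15, Mul(3, Pow(-14, -1))) = Add(-15, Mul(3, Rational(-1, 14))) = Add(-15, Rational(-3, 14)) = Rational(-213, 14))
Add(Mul(268, -328), Function('W')(-3, -11)) = Add(Mul(268, -328), Rational(-213, 14)) = Add(-87904, Rational(-213, 14)) = Rational(-1230869, 14)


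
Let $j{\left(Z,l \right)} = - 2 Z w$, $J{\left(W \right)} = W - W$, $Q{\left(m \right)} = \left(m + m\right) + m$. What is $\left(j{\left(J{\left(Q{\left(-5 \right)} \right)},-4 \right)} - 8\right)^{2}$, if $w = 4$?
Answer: $64$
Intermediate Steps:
$Q{\left(m \right)} = 3 m$ ($Q{\left(m \right)} = 2 m + m = 3 m$)
$J{\left(W \right)} = 0$
$j{\left(Z,l \right)} = - 8 Z$ ($j{\left(Z,l \right)} = - 2 Z 4 = - 8 Z$)
$\left(j{\left(J{\left(Q{\left(-5 \right)} \right)},-4 \right)} - 8\right)^{2} = \left(\left(-8\right) 0 - 8\right)^{2} = \left(0 - 8\right)^{2} = \left(-8\right)^{2} = 64$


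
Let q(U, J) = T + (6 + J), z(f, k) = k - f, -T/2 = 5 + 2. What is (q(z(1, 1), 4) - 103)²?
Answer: 11449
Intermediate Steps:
T = -14 (T = -2*(5 + 2) = -2*7 = -14)
q(U, J) = -8 + J (q(U, J) = -14 + (6 + J) = -8 + J)
(q(z(1, 1), 4) - 103)² = ((-8 + 4) - 103)² = (-4 - 103)² = (-107)² = 11449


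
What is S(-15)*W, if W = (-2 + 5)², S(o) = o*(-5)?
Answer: 675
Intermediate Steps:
S(o) = -5*o
W = 9 (W = 3² = 9)
S(-15)*W = -5*(-15)*9 = 75*9 = 675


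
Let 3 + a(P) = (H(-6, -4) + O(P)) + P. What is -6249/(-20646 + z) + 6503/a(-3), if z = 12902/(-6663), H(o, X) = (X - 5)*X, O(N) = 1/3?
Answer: 383968938531/1788503600 ≈ 214.69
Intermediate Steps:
O(N) = ⅓
H(o, X) = X*(-5 + X) (H(o, X) = (-5 + X)*X = X*(-5 + X))
z = -12902/6663 (z = 12902*(-1/6663) = -12902/6663 ≈ -1.9364)
a(P) = 100/3 + P (a(P) = -3 + ((-4*(-5 - 4) + ⅓) + P) = -3 + ((-4*(-9) + ⅓) + P) = -3 + ((36 + ⅓) + P) = -3 + (109/3 + P) = 100/3 + P)
-6249/(-20646 + z) + 6503/a(-3) = -6249/(-20646 - 12902/6663) + 6503/(100/3 - 3) = -6249/(-137577200/6663) + 6503/(91/3) = -6249*(-6663/137577200) + 6503*(3/91) = 41637087/137577200 + 2787/13 = 383968938531/1788503600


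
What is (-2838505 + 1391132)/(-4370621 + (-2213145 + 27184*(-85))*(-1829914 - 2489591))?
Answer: -1447373/19540507555804 ≈ -7.4070e-8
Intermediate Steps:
(-2838505 + 1391132)/(-4370621 + (-2213145 + 27184*(-85))*(-1829914 - 2489591)) = -1447373/(-4370621 + (-2213145 - 2310640)*(-4319505)) = -1447373/(-4370621 - 4523785*(-4319505)) = -1447373/(-4370621 + 19540511926425) = -1447373/19540507555804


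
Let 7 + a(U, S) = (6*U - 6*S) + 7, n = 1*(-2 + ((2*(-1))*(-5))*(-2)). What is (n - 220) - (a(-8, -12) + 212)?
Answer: -478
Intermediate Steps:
n = -22 (n = 1*(-2 - 2*(-5)*(-2)) = 1*(-2 + 10*(-2)) = 1*(-2 - 20) = 1*(-22) = -22)
a(U, S) = -6*S + 6*U (a(U, S) = -7 + ((6*U - 6*S) + 7) = -7 + ((-6*S + 6*U) + 7) = -7 + (7 - 6*S + 6*U) = -6*S + 6*U)
(n - 220) - (a(-8, -12) + 212) = (-22 - 220) - ((-6*(-12) + 6*(-8)) + 212) = -242 - ((72 - 48) + 212) = -242 - (24 + 212) = -242 - 1*236 = -242 - 236 = -478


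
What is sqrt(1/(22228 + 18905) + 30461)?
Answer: sqrt(51537687531762)/41133 ≈ 174.53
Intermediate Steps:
sqrt(1/(22228 + 18905) + 30461) = sqrt(1/41133 + 30461) = sqrt(1252952314/41133) = sqrt(51537687531762)/41133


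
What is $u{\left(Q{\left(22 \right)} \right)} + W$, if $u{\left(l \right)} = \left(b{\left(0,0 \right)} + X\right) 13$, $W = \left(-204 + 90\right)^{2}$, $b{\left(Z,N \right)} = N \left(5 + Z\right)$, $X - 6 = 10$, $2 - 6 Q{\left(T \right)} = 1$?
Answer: $13204$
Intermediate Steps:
$Q{\left(T \right)} = \frac{1}{6}$ ($Q{\left(T \right)} = \frac{1}{3} - \frac{1}{6} = \frac{1}{6}$)
$X = 16$ ($X = 6 + 10 = 16$)
$W = 12996$ ($W = \left(-114\right)^{2} = 12996$)
$u{\left(l \right)} = 208$ ($u{\left(l \right)} = \left(0 \left(5 + 0\right) + 16\right) 13 = \left(0 \cdot 5 + 16\right) 13 = \left(0 + 16\right) 13 = 16 \cdot 13 = 208$)
$u{\left(Q{\left(22 \right)} \right)} + W = 208 + 12996 = 13204$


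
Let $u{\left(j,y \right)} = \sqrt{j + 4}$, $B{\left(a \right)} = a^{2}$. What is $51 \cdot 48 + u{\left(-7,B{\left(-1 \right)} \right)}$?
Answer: $2448 + i \sqrt{3} \approx 2448.0 + 1.732 i$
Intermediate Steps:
$u{\left(j,y \right)} = \sqrt{4 + j}$
$51 \cdot 48 + u{\left(-7,B{\left(-1 \right)} \right)} = 51 \cdot 48 + \sqrt{4 - 7} = 2448 + \sqrt{-3} = 2448 + i \sqrt{3}$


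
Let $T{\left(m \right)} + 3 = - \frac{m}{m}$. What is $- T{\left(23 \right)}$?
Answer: $4$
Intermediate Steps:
$T{\left(m \right)} = -4$ ($T{\left(m \right)} = -3 - \frac{m}{m} = -3 - 1 = -4$)
$- T{\left(23 \right)} = \left(-1\right) \left(-4\right) = 4$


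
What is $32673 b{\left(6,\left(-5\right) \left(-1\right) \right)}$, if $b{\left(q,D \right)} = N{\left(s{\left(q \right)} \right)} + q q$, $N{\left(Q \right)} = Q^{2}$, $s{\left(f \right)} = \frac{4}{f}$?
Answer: $\frac{3572248}{3} \approx 1.1908 \cdot 10^{6}$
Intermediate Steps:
$b{\left(q,D \right)} = q^{2} + \frac{16}{q^{2}}$ ($b{\left(q,D \right)} = \left(\frac{4}{q}\right)^{2} + q q = \frac{16}{q^{2}} + q^{2} = q^{2} + \frac{16}{q^{2}}$)
$32673 b{\left(6,\left(-5\right) \left(-1\right) \right)} = 32673 \frac{16 + 6^{4}}{36} = 32673 \frac{16 + 1296}{36} = 32673 \cdot \frac{1}{36} \cdot 1312 = 32673 \cdot \frac{328}{9} = \frac{3572248}{3}$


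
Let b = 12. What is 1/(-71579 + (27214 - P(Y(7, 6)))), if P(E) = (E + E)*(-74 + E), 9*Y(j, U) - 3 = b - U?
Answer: -1/44219 ≈ -2.2615e-5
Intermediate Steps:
Y(j, U) = 5/3 - U/9 (Y(j, U) = ⅓ + (12 - U)/9 = ⅓ + (4/3 - U/9) = 5/3 - U/9)
P(E) = 2*E*(-74 + E) (P(E) = (2*E)*(-74 + E) = 2*E*(-74 + E))
1/(-71579 + (27214 - P(Y(7, 6)))) = 1/(-71579 + (27214 - 2*(5/3 - ⅑*6)*(-74 + (5/3 - ⅑*6)))) = 1/(-71579 + (27214 - 2*(5/3 - ⅔)*(-74 + (5/3 - ⅔)))) = 1/(-71579 + (27214 - 2*(-74 + 1))) = 1/(-71579 + (27214 - 2*(-73))) = 1/(-71579 + (27214 - 1*(-146))) = 1/(-71579 + (27214 + 146)) = 1/(-71579 + 27360) = 1/(-44219) = -1/44219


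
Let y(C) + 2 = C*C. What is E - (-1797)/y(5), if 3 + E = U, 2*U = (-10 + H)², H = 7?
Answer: 3663/46 ≈ 79.630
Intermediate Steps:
y(C) = -2 + C² (y(C) = -2 + C*C = -2 + C²)
U = 9/2 (U = (-10 + 7)²/2 = (½)*(-3)² = (½)*9 = 9/2 ≈ 4.5000)
E = 3/2 (E = -3 + 9/2 = 3/2 ≈ 1.5000)
E - (-1797)/y(5) = 3/2 - (-1797)/(-2 + 5²) = 3/2 - (-1797)/(-2 + 25) = 3/2 - (-1797)/23 = 3/2 - 1*(-1797/23) = 3/2 + 1797/23 = 3663/46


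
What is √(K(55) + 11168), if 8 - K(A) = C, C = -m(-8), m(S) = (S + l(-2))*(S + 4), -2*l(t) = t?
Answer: 2*√2801 ≈ 105.85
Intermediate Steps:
l(t) = -t/2
m(S) = (1 + S)*(4 + S) (m(S) = (S - ½*(-2))*(S + 4) = (S + 1)*(4 + S) = (1 + S)*(4 + S))
C = -28 (C = -(4 + (-8)² + 5*(-8)) = -(4 + 64 - 40) = -1*28 = -28)
K(A) = 36 (K(A) = 8 - 1*(-28) = 8 + 28 = 36)
√(K(55) + 11168) = √(36 + 11168) = √11204 = 2*√2801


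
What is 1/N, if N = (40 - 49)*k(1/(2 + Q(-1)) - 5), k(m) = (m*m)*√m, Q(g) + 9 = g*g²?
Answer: 128*I*√82/620289 ≈ 0.0018686*I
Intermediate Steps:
Q(g) = -9 + g³ (Q(g) = -9 + g*g² = -9 + g³)
k(m) = m^(5/2) (k(m) = m²*√m = m^(5/2))
N = -15129*I*√82/256 (N = (40 - 49)*(1/(2 + (-9 + (-1)³)) - 5)^(5/2) = -9*(1/(2 + (-9 - 1)) - 5)^(5/2) = -9*(1/(2 - 10) - 5)^(5/2) = -9*(1/(-8) - 5)^(5/2) = -9*(-⅛ - 5)^(5/2) = -15129*I*√82/256 ≈ -535.15*I)
1/N = 1/(-15129*I*√82/256) = 128*I*√82/620289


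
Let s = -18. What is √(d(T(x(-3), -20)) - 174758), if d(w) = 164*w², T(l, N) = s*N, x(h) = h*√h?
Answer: √21079642 ≈ 4591.3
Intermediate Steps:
x(h) = h^(3/2)
T(l, N) = -18*N
√(d(T(x(-3), -20)) - 174758) = √(164*(-18*(-20))² - 174758) = √(164*360² - 174758) = √(164*129600 - 174758) = √(21254400 - 174758) = √21079642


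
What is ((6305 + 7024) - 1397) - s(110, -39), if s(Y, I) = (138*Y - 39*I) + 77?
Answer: -4846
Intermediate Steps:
s(Y, I) = 77 - 39*I + 138*Y (s(Y, I) = (-39*I + 138*Y) + 77 = 77 - 39*I + 138*Y)
((6305 + 7024) - 1397) - s(110, -39) = ((6305 + 7024) - 1397) - (77 - 39*(-39) + 138*110) = (13329 - 1397) - (77 + 1521 + 15180) = 11932 - 1*16778 = 11932 - 16778 = -4846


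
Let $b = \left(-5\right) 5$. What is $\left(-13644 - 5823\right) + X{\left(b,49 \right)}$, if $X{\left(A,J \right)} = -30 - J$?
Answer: $-19546$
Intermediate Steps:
$b = -25$
$\left(-13644 - 5823\right) + X{\left(b,49 \right)} = \left(-13644 - 5823\right) - 79 = -19467 - 79 = -19546$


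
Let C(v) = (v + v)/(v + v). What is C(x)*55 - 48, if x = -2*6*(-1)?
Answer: 7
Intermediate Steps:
x = 12 (x = -12*(-1) = 12)
C(v) = 1 (C(v) = (2*v)/((2*v)) = (2*v)*(1/(2*v)) = 1)
C(x)*55 - 48 = 1*55 - 48 = 55 - 48 = 7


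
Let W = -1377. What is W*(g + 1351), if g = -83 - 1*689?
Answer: -797283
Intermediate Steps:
g = -772 (g = -83 - 689 = -772)
W*(g + 1351) = -1377*(-772 + 1351) = -1377*579 = -797283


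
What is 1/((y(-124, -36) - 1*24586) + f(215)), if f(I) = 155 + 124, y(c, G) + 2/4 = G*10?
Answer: -2/49335 ≈ -4.0539e-5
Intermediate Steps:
y(c, G) = -½ + 10*G (y(c, G) = -½ + G*10 = -½ + 10*G)
f(I) = 279
1/((y(-124, -36) - 1*24586) + f(215)) = 1/(((-½ + 10*(-36)) - 1*24586) + 279) = 1/(((-½ - 360) - 24586) + 279) = 1/((-721/2 - 24586) + 279) = 1/(-49893/2 + 279) = 1/(-49335/2) = -2/49335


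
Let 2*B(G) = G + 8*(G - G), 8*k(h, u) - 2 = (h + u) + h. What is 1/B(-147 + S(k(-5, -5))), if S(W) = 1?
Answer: -1/73 ≈ -0.013699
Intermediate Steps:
k(h, u) = ¼ + h/4 + u/8 (k(h, u) = ¼ + ((h + u) + h)/8 = ¼ + (u + 2*h)/8 = ¼ + (h/4 + u/8) = ¼ + h/4 + u/8)
B(G) = G/2 (B(G) = (G + 8*(G - G))/2 = (G + 8*0)/2 = (G + 0)/2 = G/2)
1/B(-147 + S(k(-5, -5))) = 1/((-147 + 1)/2) = 1/((½)*(-146)) = 1/(-73) = -1/73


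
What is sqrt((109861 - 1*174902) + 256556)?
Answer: sqrt(191515) ≈ 437.62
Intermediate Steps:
sqrt((109861 - 1*174902) + 256556) = sqrt((109861 - 174902) + 256556) = sqrt(-65041 + 256556) = sqrt(191515)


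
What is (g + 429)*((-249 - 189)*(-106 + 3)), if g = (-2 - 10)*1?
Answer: 18812538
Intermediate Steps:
g = -12 (g = -12*1 = -12)
(g + 429)*((-249 - 189)*(-106 + 3)) = (-12 + 429)*((-249 - 189)*(-106 + 3)) = 417*(-438*(-103)) = 417*45114 = 18812538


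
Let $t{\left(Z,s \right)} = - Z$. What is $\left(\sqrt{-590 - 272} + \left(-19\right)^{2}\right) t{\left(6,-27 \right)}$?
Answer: $-2166 - 6 i \sqrt{862} \approx -2166.0 - 176.16 i$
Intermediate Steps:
$\left(\sqrt{-590 - 272} + \left(-19\right)^{2}\right) t{\left(6,-27 \right)} = \left(\sqrt{-590 - 272} + \left(-19\right)^{2}\right) \left(\left(-1\right) 6\right) = \left(\sqrt{-862} + 361\right) \left(-6\right) = \left(i \sqrt{862} + 361\right) \left(-6\right) = \left(361 + i \sqrt{862}\right) \left(-6\right) = -2166 - 6 i \sqrt{862}$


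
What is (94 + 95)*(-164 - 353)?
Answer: -97713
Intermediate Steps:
(94 + 95)*(-164 - 353) = 189*(-517) = -97713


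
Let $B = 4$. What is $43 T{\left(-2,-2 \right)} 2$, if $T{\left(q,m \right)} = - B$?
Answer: $-344$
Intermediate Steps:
$T{\left(q,m \right)} = -4$ ($T{\left(q,m \right)} = \left(-1\right) 4 = -4$)
$43 T{\left(-2,-2 \right)} 2 = 43 \left(-4\right) 2 = \left(-172\right) 2 = -344$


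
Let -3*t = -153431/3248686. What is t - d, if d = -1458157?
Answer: 14211282848537/9746058 ≈ 1.4582e+6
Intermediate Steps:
t = 153431/9746058 (t = -(-153431)/(3*3248686) = -⅓*(-153431/3248686) = 153431/9746058 ≈ 0.015743)
t - d = 153431/9746058 - 1*(-1458157) = 153431/9746058 + 1458157 = 14211282848537/9746058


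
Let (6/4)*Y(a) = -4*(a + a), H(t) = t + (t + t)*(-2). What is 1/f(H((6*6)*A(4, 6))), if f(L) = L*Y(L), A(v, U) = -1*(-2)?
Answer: -1/248832 ≈ -4.0188e-6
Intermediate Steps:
A(v, U) = 2
H(t) = -3*t (H(t) = t + (2*t)*(-2) = t - 4*t = -3*t)
Y(a) = -16*a/3 (Y(a) = 2*(-4*(a + a))/3 = 2*(-8*a)/3 = -16*a/3)
f(L) = -16*L**2/3 (f(L) = L*(-16*L/3) = -16*L**2/3)
1/f(H((6*6)*A(4, 6))) = 1/(-16*(-3*6*6*2)**2/3) = 1/(-16*(-108*2)**2/3) = 1/(-16*(-3*72)**2/3) = 1/(-16/3*(-216)**2) = 1/(-16/3*46656) = 1/(-248832) = -1/248832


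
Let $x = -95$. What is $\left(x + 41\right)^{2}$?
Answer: $2916$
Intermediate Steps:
$\left(x + 41\right)^{2} = \left(-95 + 41\right)^{2} = \left(-54\right)^{2} = 2916$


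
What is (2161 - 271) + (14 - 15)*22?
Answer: 1868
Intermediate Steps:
(2161 - 271) + (14 - 15)*22 = 1890 - 1*22 = 1890 - 22 = 1868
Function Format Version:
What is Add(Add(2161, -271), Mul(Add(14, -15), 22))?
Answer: 1868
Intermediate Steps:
Add(Add(2161, -271), Mul(Add(14, -15), 22)) = Add(1890, Mul(-1, 22)) = Add(1890, -22) = 1868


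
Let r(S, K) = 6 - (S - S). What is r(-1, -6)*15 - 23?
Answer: 67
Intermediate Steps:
r(S, K) = 6 (r(S, K) = 6 - 1*0 = 6 + 0 = 6)
r(-1, -6)*15 - 23 = 6*15 - 23 = 90 - 23 = 67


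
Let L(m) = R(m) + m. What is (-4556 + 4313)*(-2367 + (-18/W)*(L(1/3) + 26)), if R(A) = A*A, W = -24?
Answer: 1140723/2 ≈ 5.7036e+5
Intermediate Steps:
R(A) = A²
L(m) = m + m² (L(m) = m² + m = m + m²)
(-4556 + 4313)*(-2367 + (-18/W)*(L(1/3) + 26)) = (-4556 + 4313)*(-2367 + (-18/(-24))*((1/3)*(1 + 1/3) + 26)) = -243*(-2367 + (-18*(-1/24))*((1*(⅓))*(1 + 1*(⅓)) + 26)) = -243*(-2367 + 3*((1 + ⅓)/3 + 26)/4) = -243*(-2367 + 3*((⅓)*(4/3) + 26)/4) = -243*(-2367 + 3*(4/9 + 26)/4) = -243*(-2367 + (¾)*(238/9)) = -243*(-2367 + 119/6) = -243*(-14083/6) = 1140723/2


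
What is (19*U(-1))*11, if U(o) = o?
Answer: -209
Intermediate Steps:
(19*U(-1))*11 = (19*(-1))*11 = -19*11 = -209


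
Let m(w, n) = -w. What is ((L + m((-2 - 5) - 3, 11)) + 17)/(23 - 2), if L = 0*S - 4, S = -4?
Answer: 23/21 ≈ 1.0952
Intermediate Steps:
L = -4 (L = 0*(-4) - 4 = 0 - 4 = -4)
((L + m((-2 - 5) - 3, 11)) + 17)/(23 - 2) = ((-4 - ((-2 - 5) - 3)) + 17)/(23 - 2) = ((-4 - (-7 - 3)) + 17)/21 = ((-4 - 1*(-10)) + 17)/21 = ((-4 + 10) + 17)/21 = (6 + 17)/21 = (1/21)*23 = 23/21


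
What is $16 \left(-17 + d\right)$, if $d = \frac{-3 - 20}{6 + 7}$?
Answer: $- \frac{3904}{13} \approx -300.31$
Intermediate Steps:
$d = - \frac{23}{13} \approx -1.7692$
$16 \left(-17 + d\right) = 16 \left(-17 - \frac{23}{13}\right) = 16 \left(- \frac{244}{13}\right) = - \frac{3904}{13}$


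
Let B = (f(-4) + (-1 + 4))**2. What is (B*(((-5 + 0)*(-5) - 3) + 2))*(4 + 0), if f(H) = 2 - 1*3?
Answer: 384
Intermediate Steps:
f(H) = -1 (f(H) = 2 - 3 = -1)
B = 4 (B = (-1 + (-1 + 4))**2 = (-1 + 3)**2 = 2**2 = 4)
(B*(((-5 + 0)*(-5) - 3) + 2))*(4 + 0) = (4*(((-5 + 0)*(-5) - 3) + 2))*(4 + 0) = (4*((-5*(-5) - 3) + 2))*4 = (4*((25 - 3) + 2))*4 = (4*(22 + 2))*4 = (4*24)*4 = 96*4 = 384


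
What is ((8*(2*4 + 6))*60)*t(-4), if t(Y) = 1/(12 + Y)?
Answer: 840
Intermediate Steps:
((8*(2*4 + 6))*60)*t(-4) = ((8*(2*4 + 6))*60)/(12 - 4) = ((8*(8 + 6))*60)/8 = ((8*14)*60)*(1/8) = (112*60)*(1/8) = 6720*(1/8) = 840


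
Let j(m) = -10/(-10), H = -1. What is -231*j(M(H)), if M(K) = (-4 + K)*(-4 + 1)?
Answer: -231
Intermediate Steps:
M(K) = 12 - 3*K (M(K) = (-4 + K)*(-3) = 12 - 3*K)
j(m) = 1 (j(m) = -10*(-⅒) = 1)
-231*j(M(H)) = -231*1 = -231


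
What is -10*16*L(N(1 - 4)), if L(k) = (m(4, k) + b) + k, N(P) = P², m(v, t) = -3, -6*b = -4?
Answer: -3200/3 ≈ -1066.7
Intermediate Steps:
b = ⅔ (b = -⅙*(-4) = ⅔ ≈ 0.66667)
L(k) = -7/3 + k (L(k) = (-3 + ⅔) + k = -7/3 + k)
-10*16*L(N(1 - 4)) = -10*16*(-7/3 + (1 - 4)²) = -160*(-7/3 + (-3)²) = -160*(-7/3 + 9) = -160*20/3 = -1*3200/3 = -3200/3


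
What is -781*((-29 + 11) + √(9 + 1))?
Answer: 14058 - 781*√10 ≈ 11588.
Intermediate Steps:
-781*((-29 + 11) + √(9 + 1)) = -781*(-18 + √10) = 14058 - 781*√10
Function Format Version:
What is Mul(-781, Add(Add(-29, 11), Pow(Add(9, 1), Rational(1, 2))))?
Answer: Add(14058, Mul(-781, Pow(10, Rational(1, 2)))) ≈ 11588.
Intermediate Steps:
Mul(-781, Add(Add(-29, 11), Pow(Add(9, 1), Rational(1, 2)))) = Mul(-781, Add(-18, Pow(10, Rational(1, 2)))) = Add(14058, Mul(-781, Pow(10, Rational(1, 2))))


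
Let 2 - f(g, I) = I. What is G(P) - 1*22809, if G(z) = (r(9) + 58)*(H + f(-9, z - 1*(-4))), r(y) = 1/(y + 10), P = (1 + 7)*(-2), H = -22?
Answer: -442195/19 ≈ -23273.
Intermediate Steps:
P = -16 (P = 8*(-2) = -16)
f(g, I) = 2 - I
r(y) = 1/(10 + y)
G(z) = -26472/19 - 1103*z/19 (G(z) = (1/(10 + 9) + 58)*(-22 + (2 - (z - 1*(-4)))) = (1/19 + 58)*(-22 + (2 - (z + 4))) = (1/19 + 58)*(-22 + (2 - (4 + z))) = 1103*(-22 + (2 + (-4 - z)))/19 = 1103*(-22 + (-2 - z))/19 = 1103*(-24 - z)/19 = -26472/19 - 1103*z/19)
G(P) - 1*22809 = (-26472/19 - 1103/19*(-16)) - 1*22809 = (-26472/19 + 17648/19) - 22809 = -8824/19 - 22809 = -442195/19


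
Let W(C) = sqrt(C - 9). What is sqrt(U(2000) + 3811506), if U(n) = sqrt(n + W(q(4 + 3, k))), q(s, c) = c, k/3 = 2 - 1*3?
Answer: sqrt(3811506 + sqrt(2)*sqrt(1000 + I*sqrt(3))) ≈ 1952.3 + 0.e-5*I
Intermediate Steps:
k = -3 (k = 3*(2 - 1*3) = 3*(2 - 3) = 3*(-1) = -3)
W(C) = sqrt(-9 + C)
U(n) = sqrt(n + 2*I*sqrt(3)) (U(n) = sqrt(n + sqrt(-9 - 3)) = sqrt(n + sqrt(-12)) = sqrt(n + 2*I*sqrt(3)))
sqrt(U(2000) + 3811506) = sqrt(sqrt(2000 + 2*I*sqrt(3)) + 3811506) = sqrt(3811506 + sqrt(2000 + 2*I*sqrt(3)))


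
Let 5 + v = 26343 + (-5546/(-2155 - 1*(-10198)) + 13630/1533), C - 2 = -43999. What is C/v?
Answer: -8610784861/5156294138 ≈ -1.6700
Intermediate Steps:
C = -43997 (C = 2 - 43999 = -43997)
v = 5156294138/195713 (v = -5 + (26343 + (-5546/(-2155 - 1*(-10198)) + 13630/1533)) = -5 + (26343 + (-5546/(-2155 + 10198) + 13630*(1/1533))) = -5 + (26343 + (-5546/8043 + 13630/1533)) = -5 + (26343 + 1605144/195713) = -5 + 5157272703/195713 = 5156294138/195713 ≈ 26346.)
C/v = -43997/5156294138/195713 = -43997*195713/5156294138 = -8610784861/5156294138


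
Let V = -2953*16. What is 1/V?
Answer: -1/47248 ≈ -2.1165e-5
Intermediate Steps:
V = -47248
1/V = 1/(-47248) = -1/47248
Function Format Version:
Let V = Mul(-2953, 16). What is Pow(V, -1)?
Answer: Rational(-1, 47248) ≈ -2.1165e-5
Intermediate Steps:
V = -47248
Pow(V, -1) = Pow(-47248, -1) = Rational(-1, 47248)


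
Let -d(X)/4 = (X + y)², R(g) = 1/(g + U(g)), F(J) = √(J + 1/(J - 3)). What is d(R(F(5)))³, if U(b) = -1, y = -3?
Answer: -24166081472/531441 + 4194646400*√22/531441 ≈ -8451.5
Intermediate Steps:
F(J) = √(J + 1/(-3 + J))
R(g) = 1/(-1 + g) (R(g) = 1/(g - 1) = 1/(-1 + g))
d(X) = -4*(-3 + X)² (d(X) = -4*(X - 3)² = -4*(-3 + X)²)
d(R(F(5)))³ = (-4*(-3 + 1/(-1 + √((1 + 5*(-3 + 5))/(-3 + 5))))²)³ = (-4*(-3 + 1/(-1 + √((1 + 5*2)/2)))²)³ = (-4*(-3 + 1/(-1 + √((1 + 10)/2)))²)³ = (-4*(-3 + 1/(-1 + √((½)*11)))²)³ = (-4*(-3 + 1/(-1 + √(11/2)))²)³ = (-4*(-3 + 1/(-1 + √22/2))²)³ = -64*(-3 + 1/(-1 + √22/2))⁶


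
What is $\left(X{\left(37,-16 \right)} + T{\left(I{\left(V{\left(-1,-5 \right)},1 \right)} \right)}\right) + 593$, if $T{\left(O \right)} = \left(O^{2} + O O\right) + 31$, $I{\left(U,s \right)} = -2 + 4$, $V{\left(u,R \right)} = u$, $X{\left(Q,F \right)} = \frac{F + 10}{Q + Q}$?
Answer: $\frac{23381}{37} \approx 631.92$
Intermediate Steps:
$X{\left(Q,F \right)} = \frac{10 + F}{2 Q}$
$I{\left(U,s \right)} = 2$
$T{\left(O \right)} = 31 + 2 O^{2}$ ($T{\left(O \right)} = \left(O^{2} + O^{2}\right) + 31 = 2 O^{2} + 31 = 31 + 2 O^{2}$)
$\left(X{\left(37,-16 \right)} + T{\left(I{\left(V{\left(-1,-5 \right)},1 \right)} \right)}\right) + 593 = \left(\frac{10 - 16}{2 \cdot 37} + \left(31 + 2 \cdot 2^{2}\right)\right) + 593 = \left(\frac{1}{2} \cdot \frac{1}{37} \left(-6\right) + \left(31 + 2 \cdot 4\right)\right) + 593 = \left(- \frac{3}{37} + \left(31 + 8\right)\right) + 593 = \left(- \frac{3}{37} + 39\right) + 593 = \frac{1440}{37} + 593 = \frac{23381}{37}$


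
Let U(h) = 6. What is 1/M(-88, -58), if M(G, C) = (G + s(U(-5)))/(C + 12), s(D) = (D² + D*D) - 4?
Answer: 23/10 ≈ 2.3000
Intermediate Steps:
s(D) = -4 + 2*D² (s(D) = (D² + D²) - 4 = 2*D² - 4 = -4 + 2*D²)
M(G, C) = (68 + G)/(12 + C) (M(G, C) = (G + (-4 + 2*6²))/(C + 12) = (G + (-4 + 2*36))/(12 + C) = (G + (-4 + 72))/(12 + C) = (G + 68)/(12 + C) = (68 + G)/(12 + C))
1/M(-88, -58) = 1/((68 - 88)/(12 - 58)) = 1/(-20/(-46)) = 1/(-1/46*(-20)) = 1/(10/23) = 23/10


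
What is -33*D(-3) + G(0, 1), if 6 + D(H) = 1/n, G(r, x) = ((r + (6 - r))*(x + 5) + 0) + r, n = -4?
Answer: 969/4 ≈ 242.25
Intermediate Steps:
G(r, x) = 30 + r + 6*x (G(r, x) = (6*(5 + x) + 0) + r = ((30 + 6*x) + 0) + r = (30 + 6*x) + r = 30 + r + 6*x)
D(H) = -25/4 (D(H) = -6 + 1/(-4) = -6 - ¼ = -25/4)
-33*D(-3) + G(0, 1) = -33*(-25/4) + (30 + 0 + 6*1) = 825/4 + (30 + 0 + 6) = 825/4 + 36 = 969/4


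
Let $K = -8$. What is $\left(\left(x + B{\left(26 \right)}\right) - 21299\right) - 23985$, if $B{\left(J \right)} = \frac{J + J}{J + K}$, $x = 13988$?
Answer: $- \frac{281638}{9} \approx -31293.0$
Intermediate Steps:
$B{\left(J \right)} = \frac{2 J}{-8 + J}$ ($B{\left(J \right)} = \frac{J + J}{J - 8} = \frac{2 J}{-8 + J}$)
$\left(\left(x + B{\left(26 \right)}\right) - 21299\right) - 23985 = \left(\left(13988 + 2 \cdot 26 \frac{1}{-8 + 26}\right) - 21299\right) - 23985 = \left(\left(13988 + 2 \cdot 26 \cdot \frac{1}{18}\right) - 21299\right) - 23985 = \left(\left(13988 + \frac{26}{9}\right) - 21299\right) - 23985 = \left(\frac{125918}{9} - 21299\right) - 23985 = - \frac{65773}{9} - 23985 = - \frac{281638}{9}$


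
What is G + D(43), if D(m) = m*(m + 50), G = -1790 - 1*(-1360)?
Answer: 3569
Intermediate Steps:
G = -430 (G = -1790 + 1360 = -430)
D(m) = m*(50 + m)
G + D(43) = -430 + 43*(50 + 43) = -430 + 43*93 = -430 + 3999 = 3569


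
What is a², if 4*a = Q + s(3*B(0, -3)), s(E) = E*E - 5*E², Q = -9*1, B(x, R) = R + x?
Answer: 110889/16 ≈ 6930.6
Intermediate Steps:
Q = -9
s(E) = -4*E² (s(E) = E² - 5*E² = -4*E²)
a = -333/4 (a = (-9 - 4*9*(-3 + 0)²)/4 = (-9 - 4*(3*(-3))²)/4 = (-9 - 4*(-9)²)/4 = (-9 - 4*81)/4 = (-9 - 324)/4 = (¼)*(-333) = -333/4 ≈ -83.250)
a² = (-333/4)² = 110889/16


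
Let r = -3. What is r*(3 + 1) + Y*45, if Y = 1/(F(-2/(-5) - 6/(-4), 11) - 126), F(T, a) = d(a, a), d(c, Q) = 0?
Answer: -173/14 ≈ -12.357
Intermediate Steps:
F(T, a) = 0
Y = -1/126 (Y = 1/(0 - 126) = 1/(-126) = -1/126 ≈ -0.0079365)
r*(3 + 1) + Y*45 = -3*(3 + 1) - 1/126*45 = -3*4 - 5/14 = -12 - 5/14 = -173/14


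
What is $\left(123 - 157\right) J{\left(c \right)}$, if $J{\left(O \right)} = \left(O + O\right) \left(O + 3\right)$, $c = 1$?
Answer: $-272$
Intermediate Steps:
$J{\left(O \right)} = 2 O \left(3 + O\right)$
$\left(123 - 157\right) J{\left(c \right)} = \left(123 - 157\right) 2 \cdot 1 \left(3 + 1\right) = - 34 \cdot 2 \cdot 1 \cdot 4 = \left(-34\right) 8 = -272$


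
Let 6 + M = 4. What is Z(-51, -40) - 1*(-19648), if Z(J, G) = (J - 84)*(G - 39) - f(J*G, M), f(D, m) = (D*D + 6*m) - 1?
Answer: -4131274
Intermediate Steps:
M = -2 (M = -6 + 4 = -2)
f(D, m) = -1 + D² + 6*m (f(D, m) = (D² + 6*m) - 1 = -1 + D² + 6*m)
Z(J, G) = 13 + (-84 + J)*(-39 + G) - G²*J² (Z(J, G) = (J - 84)*(G - 39) - (-1 + (J*G)² + 6*(-2)) = (-84 + J)*(-39 + G) - (-1 + (G*J)² - 12) = (-84 + J)*(-39 + G) - (-1 + G²*J² - 12) = (-84 + J)*(-39 + G) - (-13 + G²*J²) = (-84 + J)*(-39 + G) + (13 - G²*J²) = 13 + (-84 + J)*(-39 + G) - G²*J²)
Z(-51, -40) - 1*(-19648) = (3289 - 84*(-40) - 39*(-51) - 40*(-51) - 1*(-40)²*(-51)²) - 1*(-19648) = (3289 + 3360 + 1989 + 2040 - 1*1600*2601) + 19648 = (3289 + 3360 + 1989 + 2040 - 4161600) + 19648 = -4150922 + 19648 = -4131274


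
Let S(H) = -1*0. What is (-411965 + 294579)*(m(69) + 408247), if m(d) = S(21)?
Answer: -47922482342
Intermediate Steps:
S(H) = 0
m(d) = 0
(-411965 + 294579)*(m(69) + 408247) = (-411965 + 294579)*(0 + 408247) = -117386*408247 = -47922482342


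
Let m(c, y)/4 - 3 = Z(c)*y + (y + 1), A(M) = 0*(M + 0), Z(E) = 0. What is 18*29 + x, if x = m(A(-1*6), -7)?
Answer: 510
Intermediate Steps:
A(M) = 0 (A(M) = 0*M = 0)
m(c, y) = 16 + 4*y (m(c, y) = 12 + 4*(0*y + (y + 1)) = 12 + 4*(0 + (1 + y)) = 12 + 4*(1 + y) = 12 + (4 + 4*y) = 16 + 4*y)
x = -12 (x = 16 + 4*(-7) = 16 - 28 = -12)
18*29 + x = 18*29 - 12 = 522 - 12 = 510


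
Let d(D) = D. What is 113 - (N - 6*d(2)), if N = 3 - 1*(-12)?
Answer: 110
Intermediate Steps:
N = 15 (N = 3 + 12 = 15)
113 - (N - 6*d(2)) = 113 - (15 - 6*2) = 113 - (15 - 12) = 113 - 1*3 = 113 - 3 = 110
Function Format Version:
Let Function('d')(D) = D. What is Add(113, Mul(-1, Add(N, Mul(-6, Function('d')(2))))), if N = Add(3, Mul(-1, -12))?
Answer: 110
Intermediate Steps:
N = 15 (N = Add(3, 12) = 15)
Add(113, Mul(-1, Add(N, Mul(-6, Function('d')(2))))) = Add(113, Mul(-1, Add(15, Mul(-6, 2)))) = Add(113, Mul(-1, Add(15, -12))) = Add(113, Mul(-1, 3)) = Add(113, -3) = 110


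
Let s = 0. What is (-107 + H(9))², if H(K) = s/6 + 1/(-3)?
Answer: 103684/9 ≈ 11520.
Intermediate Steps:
H(K) = -⅓ (H(K) = 0/6 + 1/(-3) = 0*(⅙) + 1*(-⅓) = 0 - ⅓ = -⅓)
(-107 + H(9))² = (-107 - ⅓)² = (-322/3)² = 103684/9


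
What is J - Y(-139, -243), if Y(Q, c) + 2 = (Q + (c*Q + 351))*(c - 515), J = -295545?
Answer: 25468119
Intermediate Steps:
Y(Q, c) = -2 + (-515 + c)*(351 + Q + Q*c) (Y(Q, c) = -2 + (Q + (c*Q + 351))*(c - 515) = -2 + (Q + (Q*c + 351))*(-515 + c) = -2 + (Q + (351 + Q*c))*(-515 + c) = -2 + (351 + Q + Q*c)*(-515 + c) = -2 + (-515 + c)*(351 + Q + Q*c))
J - Y(-139, -243) = -295545 - (-180767 - 515*(-139) + 351*(-243) - 139*(-243)**2 - 514*(-139)*(-243)) = -295545 - (-180767 + 71585 - 85293 - 139*59049 - 17361378) = -295545 - (-180767 + 71585 - 85293 - 8207811 - 17361378) = -295545 - 1*(-25763664) = -295545 + 25763664 = 25468119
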